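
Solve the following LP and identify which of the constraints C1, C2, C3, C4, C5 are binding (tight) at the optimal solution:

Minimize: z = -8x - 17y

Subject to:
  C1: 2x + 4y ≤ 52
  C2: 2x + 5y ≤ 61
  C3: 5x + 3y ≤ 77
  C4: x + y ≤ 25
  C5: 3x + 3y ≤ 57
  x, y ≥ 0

At x = 8, y = 9, compute slack b - a·x for each constraint:
  C1: 52 − 52 = 0  (binding)
  C2: 61 − 61 = 0  (binding)
  C3: 77 − 67 = 10  (slack)
  C4: 25 − 17 = 8  (slack)
  C5: 57 − 51 = 6  (slack)

Optimal: x = 8, y = 9
Binding: C1, C2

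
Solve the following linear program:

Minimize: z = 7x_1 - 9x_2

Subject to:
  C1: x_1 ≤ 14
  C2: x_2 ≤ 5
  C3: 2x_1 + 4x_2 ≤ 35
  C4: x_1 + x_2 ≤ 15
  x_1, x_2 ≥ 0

Evaluate the objective at each vertex of the feasible region:
  z(0, 0) = 0
  z(14, 0) = 98
  z(14, 1) = 89
  z(12.5, 2.5) = 65
  z(7.5, 5) = 7.5
  z(0, 5) = -45  ←
The minimum is at x_1 = 0, x_2 = 5.

x_1 = 0, x_2 = 5, z = -45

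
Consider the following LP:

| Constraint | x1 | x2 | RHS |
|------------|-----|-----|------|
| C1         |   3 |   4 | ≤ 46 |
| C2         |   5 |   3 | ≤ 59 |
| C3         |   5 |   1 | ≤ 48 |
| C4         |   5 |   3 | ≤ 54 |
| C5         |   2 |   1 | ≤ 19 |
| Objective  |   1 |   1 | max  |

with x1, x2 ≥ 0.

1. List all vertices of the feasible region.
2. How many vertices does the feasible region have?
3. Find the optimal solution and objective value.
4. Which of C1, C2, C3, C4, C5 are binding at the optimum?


1. (0, 0), (9.5, 0), (6, 7), (0, 11.5)
2. 4
3. x1 = 6, x2 = 7, z = 13
4. C1, C5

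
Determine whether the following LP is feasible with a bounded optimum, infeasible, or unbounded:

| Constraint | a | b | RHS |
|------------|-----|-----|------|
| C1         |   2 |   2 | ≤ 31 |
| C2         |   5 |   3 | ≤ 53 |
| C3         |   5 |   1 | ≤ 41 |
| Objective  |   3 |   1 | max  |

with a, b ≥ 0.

Feasible with a bounded optimal solution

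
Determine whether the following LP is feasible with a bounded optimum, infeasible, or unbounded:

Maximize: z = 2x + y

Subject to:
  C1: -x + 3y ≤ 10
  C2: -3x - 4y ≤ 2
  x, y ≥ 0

Unbounded (objective can increase without bound)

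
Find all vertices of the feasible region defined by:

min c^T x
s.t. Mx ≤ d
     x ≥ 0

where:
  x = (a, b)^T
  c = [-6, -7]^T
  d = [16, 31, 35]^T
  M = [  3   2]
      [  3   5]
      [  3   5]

(0, 0), (5.333, 0), (2, 5), (0, 6.2)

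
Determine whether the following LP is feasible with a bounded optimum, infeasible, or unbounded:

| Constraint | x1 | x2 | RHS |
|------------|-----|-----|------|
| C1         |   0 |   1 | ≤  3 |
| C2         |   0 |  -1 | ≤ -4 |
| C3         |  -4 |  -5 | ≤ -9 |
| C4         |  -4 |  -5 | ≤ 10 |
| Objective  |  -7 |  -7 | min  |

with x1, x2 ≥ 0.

Infeasible (no feasible solution exists)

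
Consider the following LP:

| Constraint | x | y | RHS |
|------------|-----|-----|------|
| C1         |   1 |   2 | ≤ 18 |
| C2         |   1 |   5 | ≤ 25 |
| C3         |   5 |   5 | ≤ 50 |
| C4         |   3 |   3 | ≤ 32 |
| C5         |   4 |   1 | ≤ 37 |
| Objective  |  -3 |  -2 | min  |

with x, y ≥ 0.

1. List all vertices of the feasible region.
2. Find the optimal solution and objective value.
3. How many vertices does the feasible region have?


1. (0, 0), (9.25, 0), (9, 1), (6.25, 3.75), (0, 5)
2. x = 9, y = 1, z = -29
3. 5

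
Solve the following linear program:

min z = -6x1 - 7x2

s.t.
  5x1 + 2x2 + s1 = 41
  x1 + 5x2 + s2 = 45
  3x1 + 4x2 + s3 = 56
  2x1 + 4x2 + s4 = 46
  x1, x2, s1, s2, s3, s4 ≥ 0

Evaluate the objective at each vertex of the feasible region:
  z(0, 0) = 0
  z(8.2, 0) = -49.2
  z(5, 8) = -86  ←
  z(0, 9) = -63
The minimum is at x1 = 5, x2 = 8.

x1 = 5, x2 = 8, z = -86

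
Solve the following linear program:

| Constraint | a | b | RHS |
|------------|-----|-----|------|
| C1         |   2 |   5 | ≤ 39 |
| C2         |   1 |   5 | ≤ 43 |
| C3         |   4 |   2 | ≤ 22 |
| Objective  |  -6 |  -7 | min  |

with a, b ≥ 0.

Evaluate the objective at each vertex of the feasible region:
  z(0, 0) = 0
  z(5.5, 0) = -33
  z(2, 7) = -61  ←
  z(0, 7.8) = -54.6
The minimum is at a = 2, b = 7.

a = 2, b = 7, z = -61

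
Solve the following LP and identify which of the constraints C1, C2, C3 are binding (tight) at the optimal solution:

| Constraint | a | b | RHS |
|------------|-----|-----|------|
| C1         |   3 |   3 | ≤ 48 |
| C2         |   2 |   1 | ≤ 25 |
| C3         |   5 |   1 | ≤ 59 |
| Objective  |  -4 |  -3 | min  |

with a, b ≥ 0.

At a = 9, b = 7, compute slack b - a·x for each constraint:
  C1: 48 − 48 = 0  (binding)
  C2: 25 − 25 = 0  (binding)
  C3: 59 − 52 = 7  (slack)

Optimal: a = 9, b = 7
Binding: C1, C2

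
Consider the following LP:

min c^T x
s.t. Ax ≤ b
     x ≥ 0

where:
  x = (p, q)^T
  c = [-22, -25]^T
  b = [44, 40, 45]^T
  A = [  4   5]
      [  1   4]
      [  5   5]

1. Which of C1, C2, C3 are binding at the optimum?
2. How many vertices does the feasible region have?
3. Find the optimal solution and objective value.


1. C1, C3
2. 4
3. p = 1, q = 8, z = -222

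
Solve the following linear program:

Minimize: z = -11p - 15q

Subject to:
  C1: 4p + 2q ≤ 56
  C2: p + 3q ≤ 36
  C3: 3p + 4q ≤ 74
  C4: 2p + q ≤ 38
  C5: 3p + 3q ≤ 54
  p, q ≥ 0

Evaluate the objective at each vertex of the feasible region:
  z(0, 0) = 0
  z(14, 0) = -154
  z(10, 8) = -230
  z(9, 9) = -234  ←
  z(0, 12) = -180
The minimum is at p = 9, q = 9.

p = 9, q = 9, z = -234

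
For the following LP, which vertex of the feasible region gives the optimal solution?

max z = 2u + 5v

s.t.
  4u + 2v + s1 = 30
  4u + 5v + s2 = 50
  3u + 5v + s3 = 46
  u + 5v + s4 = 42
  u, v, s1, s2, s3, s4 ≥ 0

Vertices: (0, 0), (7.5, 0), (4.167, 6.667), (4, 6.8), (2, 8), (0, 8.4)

Evaluate the objective at each vertex of the feasible region:
  z(0, 0) = 0
  z(7.5, 0) = 15
  z(4.167, 6.667) = 41.67
  z(4, 6.8) = 42
  z(2, 8) = 44  ←
  z(0, 8.4) = 42
The maximum is at u = 2, v = 8.

(2, 8)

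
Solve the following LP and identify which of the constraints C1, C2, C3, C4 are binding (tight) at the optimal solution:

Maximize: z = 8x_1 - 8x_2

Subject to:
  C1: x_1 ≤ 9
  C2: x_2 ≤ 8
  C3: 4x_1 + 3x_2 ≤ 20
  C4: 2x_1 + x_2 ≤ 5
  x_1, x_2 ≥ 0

At x_1 = 2.5, x_2 = 0, compute slack b - a·x for each constraint:
  C1: 9 − 2.5 = 6.5  (slack)
  C2: 8 − 0 = 8  (slack)
  C3: 20 − 10 = 10  (slack)
  C4: 5 − 5 = 0  (binding)

Optimal: x_1 = 2.5, x_2 = 0
Binding: C4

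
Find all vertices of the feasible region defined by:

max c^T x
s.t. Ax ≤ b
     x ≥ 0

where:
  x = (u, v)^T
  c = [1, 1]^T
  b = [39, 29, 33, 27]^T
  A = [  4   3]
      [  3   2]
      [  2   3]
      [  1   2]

(0, 0), (9.667, 0), (9, 1), (3, 9), (0, 11)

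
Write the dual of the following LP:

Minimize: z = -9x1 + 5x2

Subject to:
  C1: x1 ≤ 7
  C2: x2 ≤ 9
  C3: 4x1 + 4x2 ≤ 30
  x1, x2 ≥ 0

Primal min cᵀx s.t. Ax ≤ b, x ≥ 0  →  Dual max −bᵀy s.t. Aᵀy ≥ −c, y ≥ 0.

Maximize: z = -7y1 - 9y2 - 30y3

Subject to:
  y1 + 4y3 ≥ 9
  y2 + 4y3 ≥ -5
  y1, y2, y3 ≥ 0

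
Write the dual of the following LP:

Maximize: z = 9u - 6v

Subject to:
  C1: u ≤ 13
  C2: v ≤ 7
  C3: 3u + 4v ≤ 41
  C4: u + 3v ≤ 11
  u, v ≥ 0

Primal max cᵀx s.t. Ax ≤ b, x ≥ 0  →  Dual min bᵀy s.t. Aᵀy ≥ c, y ≥ 0.

Minimize: z = 13y1 + 7y2 + 41y3 + 11y4

Subject to:
  y1 + 3y3 + y4 ≥ 9
  y2 + 4y3 + 3y4 ≥ -6
  y1, y2, y3, y4 ≥ 0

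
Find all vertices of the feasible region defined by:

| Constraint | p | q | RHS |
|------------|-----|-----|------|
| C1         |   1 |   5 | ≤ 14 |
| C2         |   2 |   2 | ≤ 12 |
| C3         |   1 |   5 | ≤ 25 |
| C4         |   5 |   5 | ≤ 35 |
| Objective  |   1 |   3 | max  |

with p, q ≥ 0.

(0, 0), (6, 0), (4, 2), (0, 2.8)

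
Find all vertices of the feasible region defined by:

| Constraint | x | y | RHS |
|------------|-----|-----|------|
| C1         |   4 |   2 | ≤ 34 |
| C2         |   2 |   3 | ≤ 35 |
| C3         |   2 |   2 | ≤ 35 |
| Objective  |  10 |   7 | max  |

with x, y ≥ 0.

(0, 0), (8.5, 0), (4, 9), (0, 11.67)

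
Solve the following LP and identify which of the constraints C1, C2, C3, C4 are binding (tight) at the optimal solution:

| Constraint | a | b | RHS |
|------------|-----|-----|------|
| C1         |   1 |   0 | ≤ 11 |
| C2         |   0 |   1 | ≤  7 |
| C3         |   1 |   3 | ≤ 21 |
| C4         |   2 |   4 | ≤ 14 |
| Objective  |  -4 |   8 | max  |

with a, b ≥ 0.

At a = 0, b = 3.5, compute slack b - a·x for each constraint:
  C1: 11 − 0 = 11  (slack)
  C2: 7 − 3.5 = 3.5  (slack)
  C3: 21 − 10.5 = 10.5  (slack)
  C4: 14 − 14 = 0  (binding)

Optimal: a = 0, b = 3.5
Binding: C4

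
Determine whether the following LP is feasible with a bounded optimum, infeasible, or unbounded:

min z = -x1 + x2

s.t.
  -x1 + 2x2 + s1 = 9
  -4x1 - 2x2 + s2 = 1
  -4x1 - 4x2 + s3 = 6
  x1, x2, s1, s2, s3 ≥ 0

Unbounded (objective can decrease without bound)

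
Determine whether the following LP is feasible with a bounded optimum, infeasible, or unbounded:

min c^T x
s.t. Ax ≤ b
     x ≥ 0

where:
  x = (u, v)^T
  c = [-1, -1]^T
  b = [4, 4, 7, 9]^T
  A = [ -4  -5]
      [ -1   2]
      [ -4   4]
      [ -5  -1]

Unbounded (objective can decrease without bound)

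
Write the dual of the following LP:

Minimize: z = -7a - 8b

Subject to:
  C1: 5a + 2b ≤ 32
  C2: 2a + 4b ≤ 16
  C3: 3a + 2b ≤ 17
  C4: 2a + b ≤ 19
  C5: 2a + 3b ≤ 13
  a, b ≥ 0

Primal min cᵀx s.t. Ax ≤ b, x ≥ 0  →  Dual max −bᵀy s.t. Aᵀy ≥ −c, y ≥ 0.

Maximize: z = -32y1 - 16y2 - 17y3 - 19y4 - 13y5

Subject to:
  5y1 + 2y2 + 3y3 + 2y4 + 2y5 ≥ 7
  2y1 + 4y2 + 2y3 + y4 + 3y5 ≥ 8
  y1, y2, y3, y4, y5 ≥ 0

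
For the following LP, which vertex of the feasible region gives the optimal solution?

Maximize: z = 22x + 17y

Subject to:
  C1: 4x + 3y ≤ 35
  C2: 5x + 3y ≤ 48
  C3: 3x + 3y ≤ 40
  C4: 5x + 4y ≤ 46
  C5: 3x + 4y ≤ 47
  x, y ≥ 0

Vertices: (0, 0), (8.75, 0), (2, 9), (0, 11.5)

Evaluate the objective at each vertex of the feasible region:
  z(0, 0) = 0
  z(8.75, 0) = 192.5
  z(2, 9) = 197  ←
  z(0, 11.5) = 195.5
The maximum is at x = 2, y = 9.

(2, 9)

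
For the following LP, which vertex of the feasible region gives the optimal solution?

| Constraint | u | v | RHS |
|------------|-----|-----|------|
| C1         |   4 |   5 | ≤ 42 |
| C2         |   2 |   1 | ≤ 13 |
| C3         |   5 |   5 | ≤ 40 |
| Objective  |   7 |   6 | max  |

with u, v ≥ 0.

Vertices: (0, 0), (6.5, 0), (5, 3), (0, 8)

Evaluate the objective at each vertex of the feasible region:
  z(0, 0) = 0
  z(6.5, 0) = 45.5
  z(5, 3) = 53  ←
  z(0, 8) = 48
The maximum is at u = 5, v = 3.

(5, 3)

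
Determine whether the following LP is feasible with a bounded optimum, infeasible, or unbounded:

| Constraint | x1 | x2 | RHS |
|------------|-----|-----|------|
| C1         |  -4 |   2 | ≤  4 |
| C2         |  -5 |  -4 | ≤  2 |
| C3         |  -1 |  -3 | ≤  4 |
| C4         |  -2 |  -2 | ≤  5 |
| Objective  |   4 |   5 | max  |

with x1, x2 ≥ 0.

Unbounded (objective can increase without bound)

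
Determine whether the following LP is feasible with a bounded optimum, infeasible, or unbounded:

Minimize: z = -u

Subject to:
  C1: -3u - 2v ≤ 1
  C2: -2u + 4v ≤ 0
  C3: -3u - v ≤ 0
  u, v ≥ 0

Unbounded (objective can decrease without bound)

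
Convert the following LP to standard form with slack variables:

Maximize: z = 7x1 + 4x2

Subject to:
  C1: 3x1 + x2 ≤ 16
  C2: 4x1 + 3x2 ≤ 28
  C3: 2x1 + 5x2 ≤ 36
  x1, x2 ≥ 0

max z = 7x1 + 4x2

s.t.
  3x1 + x2 + s1 = 16
  4x1 + 3x2 + s2 = 28
  2x1 + 5x2 + s3 = 36
  x1, x2, s1, s2, s3 ≥ 0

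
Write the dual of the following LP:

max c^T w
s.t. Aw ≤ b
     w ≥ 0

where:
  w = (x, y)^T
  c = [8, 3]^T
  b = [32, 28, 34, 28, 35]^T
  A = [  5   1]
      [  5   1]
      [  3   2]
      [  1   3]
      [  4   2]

Primal max cᵀx s.t. Ax ≤ b, x ≥ 0  →  Dual min bᵀy s.t. Aᵀy ≥ c, y ≥ 0.

Minimize: z = 32y1 + 28y2 + 34y3 + 28y4 + 35y5

Subject to:
  5y1 + 5y2 + 3y3 + y4 + 4y5 ≥ 8
  y1 + y2 + 2y3 + 3y4 + 2y5 ≥ 3
  y1, y2, y3, y4, y5 ≥ 0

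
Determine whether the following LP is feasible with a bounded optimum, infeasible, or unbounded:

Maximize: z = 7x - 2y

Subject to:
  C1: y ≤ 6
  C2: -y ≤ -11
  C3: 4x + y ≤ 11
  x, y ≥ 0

Infeasible (no feasible solution exists)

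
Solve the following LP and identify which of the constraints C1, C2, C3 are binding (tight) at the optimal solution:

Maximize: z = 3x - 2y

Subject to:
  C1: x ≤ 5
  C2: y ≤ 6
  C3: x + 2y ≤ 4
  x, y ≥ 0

At x = 4, y = 0, compute slack b - a·x for each constraint:
  C1: 5 − 4 = 1  (slack)
  C2: 6 − 0 = 6  (slack)
  C3: 4 − 4 = 0  (binding)

Optimal: x = 4, y = 0
Binding: C3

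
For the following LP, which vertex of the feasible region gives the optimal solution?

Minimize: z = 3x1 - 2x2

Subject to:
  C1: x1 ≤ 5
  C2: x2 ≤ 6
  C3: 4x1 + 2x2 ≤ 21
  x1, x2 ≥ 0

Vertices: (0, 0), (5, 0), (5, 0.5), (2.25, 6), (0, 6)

Evaluate the objective at each vertex of the feasible region:
  z(0, 0) = 0
  z(5, 0) = 15
  z(5, 0.5) = 14
  z(2.25, 6) = -5.25
  z(0, 6) = -12  ←
The minimum is at x1 = 0, x2 = 6.

(0, 6)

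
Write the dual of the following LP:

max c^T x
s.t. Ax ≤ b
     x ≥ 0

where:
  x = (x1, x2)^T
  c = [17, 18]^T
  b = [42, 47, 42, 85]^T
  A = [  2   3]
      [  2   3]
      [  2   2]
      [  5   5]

Primal max cᵀx s.t. Ax ≤ b, x ≥ 0  →  Dual min bᵀy s.t. Aᵀy ≥ c, y ≥ 0.

Minimize: z = 42y1 + 47y2 + 42y3 + 85y4

Subject to:
  2y1 + 2y2 + 2y3 + 5y4 ≥ 17
  3y1 + 3y2 + 2y3 + 5y4 ≥ 18
  y1, y2, y3, y4 ≥ 0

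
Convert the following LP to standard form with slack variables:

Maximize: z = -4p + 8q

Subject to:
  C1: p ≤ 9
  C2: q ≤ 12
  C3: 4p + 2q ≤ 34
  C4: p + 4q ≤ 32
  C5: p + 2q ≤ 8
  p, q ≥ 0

max z = -4p + 8q

s.t.
  p + s1 = 9
  q + s2 = 12
  4p + 2q + s3 = 34
  p + 4q + s4 = 32
  p + 2q + s5 = 8
  p, q, s1, s2, s3, s4, s5 ≥ 0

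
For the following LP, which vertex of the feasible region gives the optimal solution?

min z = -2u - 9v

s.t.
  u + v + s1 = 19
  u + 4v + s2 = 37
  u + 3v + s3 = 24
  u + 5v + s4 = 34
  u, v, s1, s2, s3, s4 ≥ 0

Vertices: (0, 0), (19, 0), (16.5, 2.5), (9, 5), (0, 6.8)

Evaluate the objective at each vertex of the feasible region:
  z(0, 0) = 0
  z(19, 0) = -38
  z(16.5, 2.5) = -55.5
  z(9, 5) = -63  ←
  z(0, 6.8) = -61.2
The minimum is at u = 9, v = 5.

(9, 5)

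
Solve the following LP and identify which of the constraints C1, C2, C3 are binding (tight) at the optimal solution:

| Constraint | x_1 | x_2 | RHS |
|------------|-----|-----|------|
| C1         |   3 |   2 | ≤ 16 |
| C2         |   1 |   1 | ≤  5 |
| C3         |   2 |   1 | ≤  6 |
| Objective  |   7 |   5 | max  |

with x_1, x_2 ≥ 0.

At x_1 = 1, x_2 = 4, compute slack b - a·x for each constraint:
  C1: 16 − 11 = 5  (slack)
  C2: 5 − 5 = 0  (binding)
  C3: 6 − 6 = 0  (binding)

Optimal: x_1 = 1, x_2 = 4
Binding: C2, C3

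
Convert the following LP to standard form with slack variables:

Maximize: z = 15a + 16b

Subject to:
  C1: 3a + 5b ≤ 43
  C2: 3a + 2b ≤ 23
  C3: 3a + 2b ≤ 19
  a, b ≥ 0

max z = 15a + 16b

s.t.
  3a + 5b + s1 = 43
  3a + 2b + s2 = 23
  3a + 2b + s3 = 19
  a, b, s1, s2, s3 ≥ 0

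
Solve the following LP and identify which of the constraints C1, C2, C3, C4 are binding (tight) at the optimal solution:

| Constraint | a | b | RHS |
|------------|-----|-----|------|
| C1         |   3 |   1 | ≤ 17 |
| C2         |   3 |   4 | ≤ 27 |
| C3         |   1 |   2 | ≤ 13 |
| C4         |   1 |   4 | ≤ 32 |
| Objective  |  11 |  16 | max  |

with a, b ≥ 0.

At a = 1, b = 6, compute slack b - a·x for each constraint:
  C1: 17 − 9 = 8  (slack)
  C2: 27 − 27 = 0  (binding)
  C3: 13 − 13 = 0  (binding)
  C4: 32 − 25 = 7  (slack)

Optimal: a = 1, b = 6
Binding: C2, C3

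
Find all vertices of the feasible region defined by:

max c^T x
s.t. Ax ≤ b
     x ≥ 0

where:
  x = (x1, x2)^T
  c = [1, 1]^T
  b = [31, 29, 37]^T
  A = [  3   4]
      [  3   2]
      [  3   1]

(0, 0), (9.667, 0), (9, 1), (0, 7.75)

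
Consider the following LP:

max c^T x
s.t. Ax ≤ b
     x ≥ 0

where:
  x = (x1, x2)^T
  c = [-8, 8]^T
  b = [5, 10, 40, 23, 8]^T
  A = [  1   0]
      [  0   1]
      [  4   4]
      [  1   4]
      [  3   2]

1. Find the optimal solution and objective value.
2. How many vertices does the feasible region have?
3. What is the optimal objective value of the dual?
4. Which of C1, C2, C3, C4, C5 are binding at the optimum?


1. x1 = 0, x2 = 4, z = 32
2. 3
3. 32
4. C5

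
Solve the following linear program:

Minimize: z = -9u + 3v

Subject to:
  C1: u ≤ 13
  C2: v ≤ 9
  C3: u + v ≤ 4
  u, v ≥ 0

Evaluate the objective at each vertex of the feasible region:
  z(0, 0) = 0
  z(4, 0) = -36  ←
  z(0, 4) = 12
The minimum is at u = 4, v = 0.

u = 4, v = 0, z = -36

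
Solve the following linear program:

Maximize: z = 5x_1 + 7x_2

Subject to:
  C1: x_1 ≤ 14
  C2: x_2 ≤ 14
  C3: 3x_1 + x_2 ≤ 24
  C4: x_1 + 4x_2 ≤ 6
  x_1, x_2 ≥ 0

Evaluate the objective at each vertex of the feasible region:
  z(0, 0) = 0
  z(6, 0) = 30  ←
  z(0, 1.5) = 10.5
The maximum is at x_1 = 6, x_2 = 0.

x_1 = 6, x_2 = 0, z = 30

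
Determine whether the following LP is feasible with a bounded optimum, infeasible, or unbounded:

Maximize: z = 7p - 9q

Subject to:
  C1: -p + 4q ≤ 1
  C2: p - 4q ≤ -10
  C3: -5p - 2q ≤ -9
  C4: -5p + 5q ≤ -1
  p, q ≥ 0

Infeasible (no feasible solution exists)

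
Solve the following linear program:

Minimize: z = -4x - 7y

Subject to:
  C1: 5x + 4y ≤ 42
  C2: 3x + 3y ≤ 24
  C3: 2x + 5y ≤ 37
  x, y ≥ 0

Evaluate the objective at each vertex of the feasible region:
  z(0, 0) = 0
  z(8, 0) = -32
  z(1, 7) = -53  ←
  z(0, 7.4) = -51.8
The minimum is at x = 1, y = 7.

x = 1, y = 7, z = -53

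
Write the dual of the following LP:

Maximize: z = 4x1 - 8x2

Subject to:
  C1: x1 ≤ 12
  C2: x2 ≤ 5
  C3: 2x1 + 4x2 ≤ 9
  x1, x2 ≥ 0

Primal max cᵀx s.t. Ax ≤ b, x ≥ 0  →  Dual min bᵀy s.t. Aᵀy ≥ c, y ≥ 0.

Minimize: z = 12y1 + 5y2 + 9y3

Subject to:
  y1 + 2y3 ≥ 4
  y2 + 4y3 ≥ -8
  y1, y2, y3 ≥ 0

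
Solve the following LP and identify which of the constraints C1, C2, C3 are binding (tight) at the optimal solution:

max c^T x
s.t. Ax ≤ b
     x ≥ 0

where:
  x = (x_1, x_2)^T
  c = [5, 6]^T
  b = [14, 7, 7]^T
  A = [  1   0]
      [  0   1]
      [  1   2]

At x_1 = 7, x_2 = 0, compute slack b - a·x for each constraint:
  C1: 14 − 7 = 7  (slack)
  C2: 7 − 0 = 7  (slack)
  C3: 7 − 7 = 0  (binding)

Optimal: x_1 = 7, x_2 = 0
Binding: C3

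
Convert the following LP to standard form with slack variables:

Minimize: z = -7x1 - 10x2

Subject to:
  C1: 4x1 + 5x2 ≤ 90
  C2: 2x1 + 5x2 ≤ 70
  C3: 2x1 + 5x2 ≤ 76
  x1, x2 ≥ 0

min z = -7x1 - 10x2

s.t.
  4x1 + 5x2 + s1 = 90
  2x1 + 5x2 + s2 = 70
  2x1 + 5x2 + s3 = 76
  x1, x2, s1, s2, s3 ≥ 0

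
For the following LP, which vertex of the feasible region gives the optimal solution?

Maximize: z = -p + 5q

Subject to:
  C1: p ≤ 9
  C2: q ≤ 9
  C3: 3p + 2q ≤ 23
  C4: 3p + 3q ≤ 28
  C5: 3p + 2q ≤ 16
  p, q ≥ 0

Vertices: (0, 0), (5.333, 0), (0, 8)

Evaluate the objective at each vertex of the feasible region:
  z(0, 0) = 0
  z(5.333, 0) = -5.333
  z(0, 8) = 40  ←
The maximum is at p = 0, q = 8.

(0, 8)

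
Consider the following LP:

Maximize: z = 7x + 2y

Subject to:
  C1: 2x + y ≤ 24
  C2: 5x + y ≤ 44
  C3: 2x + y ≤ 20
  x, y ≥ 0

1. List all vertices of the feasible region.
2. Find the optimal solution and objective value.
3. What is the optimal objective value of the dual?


1. (0, 0), (8.8, 0), (8, 4), (0, 20)
2. x = 8, y = 4, z = 64
3. 64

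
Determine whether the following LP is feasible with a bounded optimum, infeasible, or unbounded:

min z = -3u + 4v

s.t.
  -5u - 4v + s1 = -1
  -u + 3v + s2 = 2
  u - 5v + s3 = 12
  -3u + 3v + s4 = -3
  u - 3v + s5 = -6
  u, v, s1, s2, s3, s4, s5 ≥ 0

Infeasible (no feasible solution exists)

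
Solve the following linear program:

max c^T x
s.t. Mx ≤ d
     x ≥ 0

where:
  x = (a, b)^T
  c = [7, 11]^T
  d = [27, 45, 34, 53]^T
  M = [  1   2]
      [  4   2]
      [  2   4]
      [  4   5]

Evaluate the objective at each vertex of the feasible region:
  z(0, 0) = 0
  z(11.25, 0) = 78.75
  z(9.917, 2.667) = 98.75
  z(7, 5) = 104  ←
  z(0, 8.5) = 93.5
The maximum is at a = 7, b = 5.

a = 7, b = 5, z = 104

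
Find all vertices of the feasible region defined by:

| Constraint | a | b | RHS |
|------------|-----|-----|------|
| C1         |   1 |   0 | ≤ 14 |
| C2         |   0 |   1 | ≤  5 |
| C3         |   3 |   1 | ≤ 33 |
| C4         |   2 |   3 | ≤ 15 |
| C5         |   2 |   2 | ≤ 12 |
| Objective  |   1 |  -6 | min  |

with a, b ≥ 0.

(0, 0), (6, 0), (3, 3), (0, 5)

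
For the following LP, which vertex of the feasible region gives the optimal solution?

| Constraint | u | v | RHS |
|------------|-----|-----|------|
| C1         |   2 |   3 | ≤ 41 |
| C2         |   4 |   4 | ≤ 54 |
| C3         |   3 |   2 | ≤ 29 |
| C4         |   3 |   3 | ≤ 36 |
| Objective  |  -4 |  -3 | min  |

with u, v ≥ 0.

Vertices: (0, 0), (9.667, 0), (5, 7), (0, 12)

Evaluate the objective at each vertex of the feasible region:
  z(0, 0) = 0
  z(9.667, 0) = -38.67
  z(5, 7) = -41  ←
  z(0, 12) = -36
The minimum is at u = 5, v = 7.

(5, 7)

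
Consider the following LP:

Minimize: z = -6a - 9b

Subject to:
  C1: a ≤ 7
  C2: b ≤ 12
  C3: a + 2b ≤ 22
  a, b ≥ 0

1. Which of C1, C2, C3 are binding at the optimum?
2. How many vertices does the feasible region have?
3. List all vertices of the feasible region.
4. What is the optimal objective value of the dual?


1. C1, C3
2. 4
3. (0, 0), (7, 0), (7, 7.5), (0, 11)
4. -109.5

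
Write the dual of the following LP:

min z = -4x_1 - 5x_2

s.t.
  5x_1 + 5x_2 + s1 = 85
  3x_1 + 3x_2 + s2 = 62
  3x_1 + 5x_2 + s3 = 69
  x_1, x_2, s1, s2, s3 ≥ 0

Primal min cᵀx s.t. Ax ≤ b, x ≥ 0  →  Dual max −bᵀy s.t. Aᵀy ≥ −c, y ≥ 0.

Maximize: z = -85y1 - 62y2 - 69y3

Subject to:
  5y1 + 3y2 + 3y3 ≥ 4
  5y1 + 3y2 + 5y3 ≥ 5
  y1, y2, y3 ≥ 0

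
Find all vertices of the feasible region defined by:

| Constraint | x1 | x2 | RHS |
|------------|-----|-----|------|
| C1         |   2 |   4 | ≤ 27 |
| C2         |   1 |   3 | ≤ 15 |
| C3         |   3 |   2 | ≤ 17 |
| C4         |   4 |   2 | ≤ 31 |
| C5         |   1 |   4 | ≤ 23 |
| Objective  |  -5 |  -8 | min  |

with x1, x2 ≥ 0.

(0, 0), (5.667, 0), (3, 4), (0, 5)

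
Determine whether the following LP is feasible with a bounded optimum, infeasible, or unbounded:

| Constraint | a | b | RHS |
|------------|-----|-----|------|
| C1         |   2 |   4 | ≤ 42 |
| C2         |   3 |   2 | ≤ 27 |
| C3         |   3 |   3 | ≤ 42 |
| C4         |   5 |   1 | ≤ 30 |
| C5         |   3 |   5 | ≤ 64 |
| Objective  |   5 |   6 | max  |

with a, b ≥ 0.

Feasible with a bounded optimal solution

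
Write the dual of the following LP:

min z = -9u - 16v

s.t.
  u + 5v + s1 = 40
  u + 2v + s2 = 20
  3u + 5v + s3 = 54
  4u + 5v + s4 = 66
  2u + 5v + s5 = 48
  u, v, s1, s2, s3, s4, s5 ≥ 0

Primal min cᵀx s.t. Ax ≤ b, x ≥ 0  →  Dual max −bᵀy s.t. Aᵀy ≥ −c, y ≥ 0.

Maximize: z = -40y1 - 20y2 - 54y3 - 66y4 - 48y5

Subject to:
  y1 + y2 + 3y3 + 4y4 + 2y5 ≥ 9
  5y1 + 2y2 + 5y3 + 5y4 + 5y5 ≥ 16
  y1, y2, y3, y4, y5 ≥ 0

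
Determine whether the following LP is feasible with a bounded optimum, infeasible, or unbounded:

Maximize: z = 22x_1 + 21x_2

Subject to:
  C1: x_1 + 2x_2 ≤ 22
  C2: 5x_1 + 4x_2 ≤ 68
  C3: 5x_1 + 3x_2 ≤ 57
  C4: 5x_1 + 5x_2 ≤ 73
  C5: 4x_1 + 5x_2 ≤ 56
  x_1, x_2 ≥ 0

Feasible with a bounded optimal solution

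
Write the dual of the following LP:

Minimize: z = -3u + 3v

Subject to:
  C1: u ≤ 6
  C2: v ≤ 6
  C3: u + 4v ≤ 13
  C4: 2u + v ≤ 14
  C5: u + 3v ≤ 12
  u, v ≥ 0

Primal min cᵀx s.t. Ax ≤ b, x ≥ 0  →  Dual max −bᵀy s.t. Aᵀy ≥ −c, y ≥ 0.

Maximize: z = -6y1 - 6y2 - 13y3 - 14y4 - 12y5

Subject to:
  y1 + y3 + 2y4 + y5 ≥ 3
  y2 + 4y3 + y4 + 3y5 ≥ -3
  y1, y2, y3, y4, y5 ≥ 0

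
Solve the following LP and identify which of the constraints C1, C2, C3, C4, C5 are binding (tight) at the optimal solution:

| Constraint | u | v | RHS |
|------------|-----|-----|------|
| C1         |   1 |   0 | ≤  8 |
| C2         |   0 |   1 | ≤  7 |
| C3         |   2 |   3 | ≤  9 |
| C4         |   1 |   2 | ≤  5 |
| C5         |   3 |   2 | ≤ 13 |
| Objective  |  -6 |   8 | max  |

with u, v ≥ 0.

At u = 0, v = 2.5, compute slack b - a·x for each constraint:
  C1: 8 − 0 = 8  (slack)
  C2: 7 − 2.5 = 4.5  (slack)
  C3: 9 − 7.5 = 1.5  (slack)
  C4: 5 − 5 = 0  (binding)
  C5: 13 − 5 = 8  (slack)

Optimal: u = 0, v = 2.5
Binding: C4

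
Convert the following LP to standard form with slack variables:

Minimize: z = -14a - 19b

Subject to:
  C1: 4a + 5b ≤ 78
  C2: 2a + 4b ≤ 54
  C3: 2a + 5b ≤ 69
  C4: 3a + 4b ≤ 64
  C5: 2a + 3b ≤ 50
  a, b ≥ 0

min z = -14a - 19b

s.t.
  4a + 5b + s1 = 78
  2a + 4b + s2 = 54
  2a + 5b + s3 = 69
  3a + 4b + s4 = 64
  2a + 3b + s5 = 50
  a, b, s1, s2, s3, s4, s5 ≥ 0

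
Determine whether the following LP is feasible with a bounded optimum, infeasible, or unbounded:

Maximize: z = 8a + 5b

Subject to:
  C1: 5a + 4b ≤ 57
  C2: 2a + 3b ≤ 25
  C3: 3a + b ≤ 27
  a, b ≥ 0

Feasible with a bounded optimal solution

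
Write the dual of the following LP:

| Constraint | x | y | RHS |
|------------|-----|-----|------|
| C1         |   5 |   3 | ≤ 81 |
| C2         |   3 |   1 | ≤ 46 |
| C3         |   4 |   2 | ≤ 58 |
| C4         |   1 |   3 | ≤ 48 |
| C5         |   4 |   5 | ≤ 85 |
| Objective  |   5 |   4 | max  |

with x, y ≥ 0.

Primal max cᵀx s.t. Ax ≤ b, x ≥ 0  →  Dual min bᵀy s.t. Aᵀy ≥ c, y ≥ 0.

Minimize: z = 81y1 + 46y2 + 58y3 + 48y4 + 85y5

Subject to:
  5y1 + 3y2 + 4y3 + y4 + 4y5 ≥ 5
  3y1 + y2 + 2y3 + 3y4 + 5y5 ≥ 4
  y1, y2, y3, y4, y5 ≥ 0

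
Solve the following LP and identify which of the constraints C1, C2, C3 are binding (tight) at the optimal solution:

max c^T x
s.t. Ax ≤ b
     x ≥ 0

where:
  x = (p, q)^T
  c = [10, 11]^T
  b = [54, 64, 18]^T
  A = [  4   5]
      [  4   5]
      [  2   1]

At p = 6, q = 6, compute slack b - a·x for each constraint:
  C1: 54 − 54 = 0  (binding)
  C2: 64 − 54 = 10  (slack)
  C3: 18 − 18 = 0  (binding)

Optimal: p = 6, q = 6
Binding: C1, C3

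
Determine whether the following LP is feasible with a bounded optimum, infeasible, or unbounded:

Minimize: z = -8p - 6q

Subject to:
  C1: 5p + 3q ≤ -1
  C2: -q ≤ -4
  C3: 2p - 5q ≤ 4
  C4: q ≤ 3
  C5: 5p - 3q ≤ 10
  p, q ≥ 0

Infeasible (no feasible solution exists)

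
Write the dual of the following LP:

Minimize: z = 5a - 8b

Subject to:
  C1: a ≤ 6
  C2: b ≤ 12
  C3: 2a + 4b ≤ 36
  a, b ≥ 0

Primal min cᵀx s.t. Ax ≤ b, x ≥ 0  →  Dual max −bᵀy s.t. Aᵀy ≥ −c, y ≥ 0.

Maximize: z = -6y1 - 12y2 - 36y3

Subject to:
  y1 + 2y3 ≥ -5
  y2 + 4y3 ≥ 8
  y1, y2, y3 ≥ 0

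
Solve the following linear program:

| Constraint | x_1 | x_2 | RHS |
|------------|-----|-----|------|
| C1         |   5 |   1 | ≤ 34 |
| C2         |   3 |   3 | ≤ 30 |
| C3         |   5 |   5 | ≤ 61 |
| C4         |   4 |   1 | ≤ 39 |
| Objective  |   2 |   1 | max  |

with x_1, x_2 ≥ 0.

Evaluate the objective at each vertex of the feasible region:
  z(0, 0) = 0
  z(6.8, 0) = 13.6
  z(6, 4) = 16  ←
  z(0, 10) = 10
The maximum is at x_1 = 6, x_2 = 4.

x_1 = 6, x_2 = 4, z = 16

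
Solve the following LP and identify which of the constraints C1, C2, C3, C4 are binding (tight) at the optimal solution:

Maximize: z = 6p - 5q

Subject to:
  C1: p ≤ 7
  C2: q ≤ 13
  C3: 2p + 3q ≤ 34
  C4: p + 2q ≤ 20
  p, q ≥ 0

At p = 7, q = 0, compute slack b - a·x for each constraint:
  C1: 7 − 7 = 0  (binding)
  C2: 13 − 0 = 13  (slack)
  C3: 34 − 14 = 20  (slack)
  C4: 20 − 7 = 13  (slack)

Optimal: p = 7, q = 0
Binding: C1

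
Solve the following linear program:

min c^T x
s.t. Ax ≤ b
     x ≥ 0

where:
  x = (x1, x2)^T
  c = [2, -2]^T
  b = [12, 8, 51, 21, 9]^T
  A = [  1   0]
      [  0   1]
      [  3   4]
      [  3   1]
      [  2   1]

Evaluate the objective at each vertex of the feasible region:
  z(0, 0) = 0
  z(4.5, 0) = 9
  z(0.5, 8) = -15
  z(0, 8) = -16  ←
The minimum is at x1 = 0, x2 = 8.

x1 = 0, x2 = 8, z = -16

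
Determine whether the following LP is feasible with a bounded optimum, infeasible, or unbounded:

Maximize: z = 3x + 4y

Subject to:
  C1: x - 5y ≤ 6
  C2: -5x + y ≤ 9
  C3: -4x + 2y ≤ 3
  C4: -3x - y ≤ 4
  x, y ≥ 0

Unbounded (objective can increase without bound)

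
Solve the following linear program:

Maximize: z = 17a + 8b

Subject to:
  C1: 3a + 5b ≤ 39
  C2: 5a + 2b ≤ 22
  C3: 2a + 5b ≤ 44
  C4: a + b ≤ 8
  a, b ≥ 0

Evaluate the objective at each vertex of the feasible region:
  z(0, 0) = 0
  z(4.4, 0) = 74.8
  z(2, 6) = 82  ←
  z(0.5, 7.5) = 68.5
  z(0, 7.8) = 62.4
The maximum is at a = 2, b = 6.

a = 2, b = 6, z = 82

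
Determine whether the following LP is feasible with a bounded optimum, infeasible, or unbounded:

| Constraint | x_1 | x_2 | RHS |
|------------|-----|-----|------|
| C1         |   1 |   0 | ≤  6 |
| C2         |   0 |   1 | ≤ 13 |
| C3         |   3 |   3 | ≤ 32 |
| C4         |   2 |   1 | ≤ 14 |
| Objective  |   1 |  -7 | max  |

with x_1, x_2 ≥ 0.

Feasible with a bounded optimal solution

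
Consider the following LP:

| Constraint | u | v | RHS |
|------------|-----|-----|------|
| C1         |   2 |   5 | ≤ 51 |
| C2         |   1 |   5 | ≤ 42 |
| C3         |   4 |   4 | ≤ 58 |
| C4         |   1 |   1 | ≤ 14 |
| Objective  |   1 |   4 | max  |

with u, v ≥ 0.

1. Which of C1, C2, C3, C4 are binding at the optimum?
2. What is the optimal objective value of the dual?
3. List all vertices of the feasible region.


1. C2, C4
2. 35
3. (0, 0), (14, 0), (7, 7), (0, 8.4)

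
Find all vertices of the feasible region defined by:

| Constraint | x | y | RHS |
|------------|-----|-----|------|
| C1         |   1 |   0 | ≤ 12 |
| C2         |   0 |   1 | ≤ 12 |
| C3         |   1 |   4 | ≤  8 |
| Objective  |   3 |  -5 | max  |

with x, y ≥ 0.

(0, 0), (8, 0), (0, 2)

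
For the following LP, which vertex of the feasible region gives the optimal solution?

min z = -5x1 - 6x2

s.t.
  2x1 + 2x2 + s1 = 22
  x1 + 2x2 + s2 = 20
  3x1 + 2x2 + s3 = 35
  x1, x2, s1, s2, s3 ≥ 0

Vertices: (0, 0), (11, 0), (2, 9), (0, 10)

Evaluate the objective at each vertex of the feasible region:
  z(0, 0) = 0
  z(11, 0) = -55
  z(2, 9) = -64  ←
  z(0, 10) = -60
The minimum is at x1 = 2, x2 = 9.

(2, 9)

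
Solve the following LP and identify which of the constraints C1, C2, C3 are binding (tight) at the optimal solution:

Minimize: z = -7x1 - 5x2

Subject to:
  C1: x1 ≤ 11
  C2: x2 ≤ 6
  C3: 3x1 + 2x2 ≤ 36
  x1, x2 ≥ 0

At x1 = 8, x2 = 6, compute slack b - a·x for each constraint:
  C1: 11 − 8 = 3  (slack)
  C2: 6 − 6 = 0  (binding)
  C3: 36 − 36 = 0  (binding)

Optimal: x1 = 8, x2 = 6
Binding: C2, C3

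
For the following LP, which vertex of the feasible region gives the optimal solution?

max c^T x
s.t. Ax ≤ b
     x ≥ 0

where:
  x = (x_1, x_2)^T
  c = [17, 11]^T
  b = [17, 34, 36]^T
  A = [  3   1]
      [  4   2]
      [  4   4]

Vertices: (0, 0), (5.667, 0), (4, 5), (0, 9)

Evaluate the objective at each vertex of the feasible region:
  z(0, 0) = 0
  z(5.667, 0) = 96.33
  z(4, 5) = 123  ←
  z(0, 9) = 99
The maximum is at x_1 = 4, x_2 = 5.

(4, 5)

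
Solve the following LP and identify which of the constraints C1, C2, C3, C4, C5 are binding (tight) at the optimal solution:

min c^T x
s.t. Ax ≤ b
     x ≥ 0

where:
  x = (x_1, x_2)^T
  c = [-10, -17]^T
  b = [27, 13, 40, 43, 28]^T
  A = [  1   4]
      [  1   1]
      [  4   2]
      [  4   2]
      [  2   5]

At x_1 = 9, x_2 = 2, compute slack b - a·x for each constraint:
  C1: 27 − 17 = 10  (slack)
  C2: 13 − 11 = 2  (slack)
  C3: 40 − 40 = 0  (binding)
  C4: 43 − 40 = 3  (slack)
  C5: 28 − 28 = 0  (binding)

Optimal: x_1 = 9, x_2 = 2
Binding: C3, C5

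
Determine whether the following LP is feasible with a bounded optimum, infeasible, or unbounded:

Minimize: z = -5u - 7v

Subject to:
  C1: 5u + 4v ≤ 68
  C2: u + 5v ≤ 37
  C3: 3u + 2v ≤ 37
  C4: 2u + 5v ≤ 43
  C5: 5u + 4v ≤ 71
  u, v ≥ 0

Feasible with a bounded optimal solution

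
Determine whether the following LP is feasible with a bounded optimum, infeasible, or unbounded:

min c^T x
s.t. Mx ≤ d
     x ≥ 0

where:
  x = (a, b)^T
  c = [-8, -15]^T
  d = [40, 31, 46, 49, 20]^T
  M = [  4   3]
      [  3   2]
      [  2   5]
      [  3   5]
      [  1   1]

Feasible with a bounded optimal solution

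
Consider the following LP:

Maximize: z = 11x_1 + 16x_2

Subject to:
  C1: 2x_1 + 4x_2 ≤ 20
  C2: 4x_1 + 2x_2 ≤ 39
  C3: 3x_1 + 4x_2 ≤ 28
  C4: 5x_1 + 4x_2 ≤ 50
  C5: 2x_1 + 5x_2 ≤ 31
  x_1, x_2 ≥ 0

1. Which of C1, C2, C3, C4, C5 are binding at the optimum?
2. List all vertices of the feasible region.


1. C1, C3
2. (0, 0), (9.333, 0), (8, 1), (0, 5)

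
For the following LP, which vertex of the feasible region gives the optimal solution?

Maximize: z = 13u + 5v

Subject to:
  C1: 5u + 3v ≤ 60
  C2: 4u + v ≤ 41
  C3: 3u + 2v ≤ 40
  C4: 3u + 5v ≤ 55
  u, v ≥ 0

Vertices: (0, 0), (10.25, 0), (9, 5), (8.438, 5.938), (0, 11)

Evaluate the objective at each vertex of the feasible region:
  z(0, 0) = 0
  z(10.25, 0) = 133.2
  z(9, 5) = 142  ←
  z(8.438, 5.938) = 139.4
  z(0, 11) = 55
The maximum is at u = 9, v = 5.

(9, 5)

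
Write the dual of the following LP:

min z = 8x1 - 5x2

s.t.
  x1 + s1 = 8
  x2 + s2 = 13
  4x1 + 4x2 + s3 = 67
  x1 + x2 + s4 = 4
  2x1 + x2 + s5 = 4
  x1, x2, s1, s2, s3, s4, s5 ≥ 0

Primal min cᵀx s.t. Ax ≤ b, x ≥ 0  →  Dual max −bᵀy s.t. Aᵀy ≥ −c, y ≥ 0.

Maximize: z = -8y1 - 13y2 - 67y3 - 4y4 - 4y5

Subject to:
  y1 + 4y3 + y4 + 2y5 ≥ -8
  y2 + 4y3 + y4 + y5 ≥ 5
  y1, y2, y3, y4, y5 ≥ 0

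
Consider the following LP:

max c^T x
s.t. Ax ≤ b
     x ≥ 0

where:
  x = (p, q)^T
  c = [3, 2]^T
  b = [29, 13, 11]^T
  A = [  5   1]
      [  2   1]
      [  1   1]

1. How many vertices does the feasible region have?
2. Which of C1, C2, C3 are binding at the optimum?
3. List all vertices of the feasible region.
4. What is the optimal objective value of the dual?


1. 5
2. C2, C3
3. (0, 0), (5.8, 0), (5.333, 2.333), (2, 9), (0, 11)
4. 24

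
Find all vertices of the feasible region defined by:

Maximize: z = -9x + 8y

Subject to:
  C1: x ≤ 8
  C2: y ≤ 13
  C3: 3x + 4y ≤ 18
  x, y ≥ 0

(0, 0), (6, 0), (0, 4.5)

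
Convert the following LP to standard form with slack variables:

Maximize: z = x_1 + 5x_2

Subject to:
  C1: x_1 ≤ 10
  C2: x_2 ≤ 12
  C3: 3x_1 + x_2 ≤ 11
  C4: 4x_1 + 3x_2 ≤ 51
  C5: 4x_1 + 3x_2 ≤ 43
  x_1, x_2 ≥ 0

max z = x_1 + 5x_2

s.t.
  x_1 + s1 = 10
  x_2 + s2 = 12
  3x_1 + x_2 + s3 = 11
  4x_1 + 3x_2 + s4 = 51
  4x_1 + 3x_2 + s5 = 43
  x_1, x_2, s1, s2, s3, s4, s5 ≥ 0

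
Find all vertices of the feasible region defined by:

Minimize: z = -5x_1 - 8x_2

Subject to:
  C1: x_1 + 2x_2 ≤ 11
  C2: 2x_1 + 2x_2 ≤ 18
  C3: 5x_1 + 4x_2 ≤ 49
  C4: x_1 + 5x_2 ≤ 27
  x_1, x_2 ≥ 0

(0, 0), (9, 0), (7, 2), (0.3333, 5.333), (0, 5.4)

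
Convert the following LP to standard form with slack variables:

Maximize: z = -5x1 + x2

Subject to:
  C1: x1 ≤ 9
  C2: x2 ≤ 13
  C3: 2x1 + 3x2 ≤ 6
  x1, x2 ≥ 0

max z = -5x1 + x2

s.t.
  x1 + s1 = 9
  x2 + s2 = 13
  2x1 + 3x2 + s3 = 6
  x1, x2, s1, s2, s3 ≥ 0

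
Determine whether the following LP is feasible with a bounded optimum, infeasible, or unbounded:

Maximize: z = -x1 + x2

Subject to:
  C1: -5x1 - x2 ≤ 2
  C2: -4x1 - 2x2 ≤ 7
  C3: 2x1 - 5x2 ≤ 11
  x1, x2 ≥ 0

Unbounded (objective can increase without bound)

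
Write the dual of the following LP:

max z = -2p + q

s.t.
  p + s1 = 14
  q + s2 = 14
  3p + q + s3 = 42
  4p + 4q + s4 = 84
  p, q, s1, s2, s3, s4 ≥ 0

Primal max cᵀx s.t. Ax ≤ b, x ≥ 0  →  Dual min bᵀy s.t. Aᵀy ≥ c, y ≥ 0.

Minimize: z = 14y1 + 14y2 + 42y3 + 84y4

Subject to:
  y1 + 3y3 + 4y4 ≥ -2
  y2 + y3 + 4y4 ≥ 1
  y1, y2, y3, y4 ≥ 0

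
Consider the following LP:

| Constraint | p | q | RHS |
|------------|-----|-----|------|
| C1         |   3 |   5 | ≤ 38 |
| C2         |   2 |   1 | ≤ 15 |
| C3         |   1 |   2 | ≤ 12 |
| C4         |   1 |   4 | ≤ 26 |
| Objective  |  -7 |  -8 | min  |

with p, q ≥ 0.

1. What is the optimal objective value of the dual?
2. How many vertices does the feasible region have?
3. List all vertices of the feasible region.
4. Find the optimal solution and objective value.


1. -66
2. 4
3. (0, 0), (7.5, 0), (6, 3), (0, 6)
4. p = 6, q = 3, z = -66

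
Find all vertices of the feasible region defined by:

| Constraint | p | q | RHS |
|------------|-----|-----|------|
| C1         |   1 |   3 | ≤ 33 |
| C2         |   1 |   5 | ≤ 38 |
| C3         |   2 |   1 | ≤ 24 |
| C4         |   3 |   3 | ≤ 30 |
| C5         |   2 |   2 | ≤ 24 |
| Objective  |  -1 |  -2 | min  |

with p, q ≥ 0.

(0, 0), (10, 0), (3, 7), (0, 7.6)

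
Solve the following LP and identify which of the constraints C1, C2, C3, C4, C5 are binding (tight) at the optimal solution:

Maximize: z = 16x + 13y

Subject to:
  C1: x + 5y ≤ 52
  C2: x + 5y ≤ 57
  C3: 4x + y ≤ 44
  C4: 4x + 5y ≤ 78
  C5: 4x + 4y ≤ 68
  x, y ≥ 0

At x = 9, y = 8, compute slack b - a·x for each constraint:
  C1: 52 − 49 = 3  (slack)
  C2: 57 − 49 = 8  (slack)
  C3: 44 − 44 = 0  (binding)
  C4: 78 − 76 = 2  (slack)
  C5: 68 − 68 = 0  (binding)

Optimal: x = 9, y = 8
Binding: C3, C5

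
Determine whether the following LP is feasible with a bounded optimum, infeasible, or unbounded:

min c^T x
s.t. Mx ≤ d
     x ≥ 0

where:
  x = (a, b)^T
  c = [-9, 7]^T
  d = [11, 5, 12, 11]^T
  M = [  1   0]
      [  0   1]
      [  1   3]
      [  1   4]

Feasible with a bounded optimal solution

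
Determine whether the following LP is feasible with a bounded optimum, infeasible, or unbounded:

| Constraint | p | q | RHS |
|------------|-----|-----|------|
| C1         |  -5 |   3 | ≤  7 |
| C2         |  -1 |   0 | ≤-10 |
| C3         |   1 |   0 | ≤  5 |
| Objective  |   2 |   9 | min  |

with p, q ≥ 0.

Infeasible (no feasible solution exists)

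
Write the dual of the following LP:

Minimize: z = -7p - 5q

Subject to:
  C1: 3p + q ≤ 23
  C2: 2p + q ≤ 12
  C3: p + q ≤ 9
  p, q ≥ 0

Primal min cᵀx s.t. Ax ≤ b, x ≥ 0  →  Dual max −bᵀy s.t. Aᵀy ≥ −c, y ≥ 0.

Maximize: z = -23y1 - 12y2 - 9y3

Subject to:
  3y1 + 2y2 + y3 ≥ 7
  y1 + y2 + y3 ≥ 5
  y1, y2, y3 ≥ 0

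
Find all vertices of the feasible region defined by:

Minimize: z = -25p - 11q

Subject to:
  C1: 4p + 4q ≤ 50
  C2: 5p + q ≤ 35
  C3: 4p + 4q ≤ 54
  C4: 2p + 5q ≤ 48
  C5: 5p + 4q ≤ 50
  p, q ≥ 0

(0, 0), (7, 0), (6, 5), (3.412, 8.235), (0, 9.6)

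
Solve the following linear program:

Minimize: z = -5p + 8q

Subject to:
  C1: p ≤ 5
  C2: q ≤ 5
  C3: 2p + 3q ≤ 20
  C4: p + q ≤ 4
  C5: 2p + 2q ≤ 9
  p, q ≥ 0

Evaluate the objective at each vertex of the feasible region:
  z(0, 0) = 0
  z(4, 0) = -20  ←
  z(0, 4) = 32
The minimum is at p = 4, q = 0.

p = 4, q = 0, z = -20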